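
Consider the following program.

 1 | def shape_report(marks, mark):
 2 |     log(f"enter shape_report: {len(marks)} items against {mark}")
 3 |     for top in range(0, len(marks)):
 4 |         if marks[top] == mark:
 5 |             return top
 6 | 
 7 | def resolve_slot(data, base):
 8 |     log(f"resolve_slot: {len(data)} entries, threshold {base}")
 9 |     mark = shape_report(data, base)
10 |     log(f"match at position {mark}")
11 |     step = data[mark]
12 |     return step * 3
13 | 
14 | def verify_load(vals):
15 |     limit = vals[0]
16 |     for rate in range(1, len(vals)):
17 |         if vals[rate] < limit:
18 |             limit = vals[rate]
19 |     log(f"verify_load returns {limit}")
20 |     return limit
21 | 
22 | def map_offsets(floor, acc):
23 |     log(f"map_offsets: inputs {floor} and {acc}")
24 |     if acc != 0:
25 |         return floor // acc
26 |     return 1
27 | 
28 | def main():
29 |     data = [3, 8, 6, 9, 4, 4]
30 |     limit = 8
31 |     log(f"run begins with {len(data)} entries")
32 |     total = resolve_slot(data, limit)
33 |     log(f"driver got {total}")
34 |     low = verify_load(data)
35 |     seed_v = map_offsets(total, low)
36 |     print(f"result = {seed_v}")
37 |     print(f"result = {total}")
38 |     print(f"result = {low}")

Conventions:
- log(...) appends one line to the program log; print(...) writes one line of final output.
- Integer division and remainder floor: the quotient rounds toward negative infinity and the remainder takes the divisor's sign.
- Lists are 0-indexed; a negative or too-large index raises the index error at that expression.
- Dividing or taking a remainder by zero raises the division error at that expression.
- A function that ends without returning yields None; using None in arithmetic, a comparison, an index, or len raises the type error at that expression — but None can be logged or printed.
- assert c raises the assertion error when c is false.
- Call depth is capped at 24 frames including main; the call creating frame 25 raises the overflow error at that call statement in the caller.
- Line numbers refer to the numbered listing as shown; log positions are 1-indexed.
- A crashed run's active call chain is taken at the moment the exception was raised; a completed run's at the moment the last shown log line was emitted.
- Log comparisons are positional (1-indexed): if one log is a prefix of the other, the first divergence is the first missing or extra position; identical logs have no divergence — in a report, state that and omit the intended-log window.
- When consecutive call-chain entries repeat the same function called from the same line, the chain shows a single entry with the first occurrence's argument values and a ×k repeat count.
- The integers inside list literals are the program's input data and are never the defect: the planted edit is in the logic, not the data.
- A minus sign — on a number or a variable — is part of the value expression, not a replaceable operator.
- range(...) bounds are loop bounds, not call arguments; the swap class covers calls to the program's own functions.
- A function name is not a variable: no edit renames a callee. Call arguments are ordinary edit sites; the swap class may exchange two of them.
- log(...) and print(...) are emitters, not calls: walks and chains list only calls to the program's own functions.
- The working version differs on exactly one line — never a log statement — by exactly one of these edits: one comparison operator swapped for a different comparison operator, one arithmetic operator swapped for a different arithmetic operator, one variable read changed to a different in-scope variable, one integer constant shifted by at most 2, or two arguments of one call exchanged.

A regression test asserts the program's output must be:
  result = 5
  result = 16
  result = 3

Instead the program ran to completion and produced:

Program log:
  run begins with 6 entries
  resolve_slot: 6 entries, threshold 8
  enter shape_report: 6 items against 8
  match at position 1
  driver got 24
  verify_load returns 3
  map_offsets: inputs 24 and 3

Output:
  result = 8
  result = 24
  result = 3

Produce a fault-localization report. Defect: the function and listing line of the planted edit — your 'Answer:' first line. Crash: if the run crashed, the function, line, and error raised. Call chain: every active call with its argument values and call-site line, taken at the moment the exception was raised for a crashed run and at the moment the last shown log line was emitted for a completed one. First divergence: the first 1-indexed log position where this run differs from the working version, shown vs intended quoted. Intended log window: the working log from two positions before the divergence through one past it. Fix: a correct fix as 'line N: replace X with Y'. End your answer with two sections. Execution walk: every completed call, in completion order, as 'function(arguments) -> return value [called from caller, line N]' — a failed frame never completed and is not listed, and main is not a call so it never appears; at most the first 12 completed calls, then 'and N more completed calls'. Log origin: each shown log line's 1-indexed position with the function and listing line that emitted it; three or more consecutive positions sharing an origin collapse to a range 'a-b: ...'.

Answer: the defect is in resolve_slot at line 12.
Key fact: Position 5 is the first bad log line: 'driver got 24' should read 'driver got 16'.
Call chain: main -> map_offsets(24, 3) (called at line 35).
First divergence: position 5; shown 'driver got 24' vs intended 'driver got 16'.
Intended log window:
  3: enter shape_report: 6 items against 8
  4: match at position 1
  5: driver got 16
  6: verify_load returns 3
Execution walk:
  shape_report([3, 8, 6, 9, 4, 4], 8) -> 1  [called from resolve_slot, line 9]
  resolve_slot([3, 8, 6, 9, 4, 4], 8) -> 24  [called from main, line 32]
  verify_load([3, 8, 6, 9, 4, 4]) -> 3  [called from main, line 34]
  map_offsets(24, 3) -> 8  [called from main, line 35]
Log origins:
  1: emitted by main (line 31)
  2: emitted by resolve_slot (line 8)
  3: emitted by shape_report (line 2)
  4: emitted by resolve_slot (line 10)
  5: emitted by main (line 33)
  6: emitted by verify_load (line 19)
  7: emitted by map_offsets (line 23)
A correct fix: line 12: replace `3` with `2`.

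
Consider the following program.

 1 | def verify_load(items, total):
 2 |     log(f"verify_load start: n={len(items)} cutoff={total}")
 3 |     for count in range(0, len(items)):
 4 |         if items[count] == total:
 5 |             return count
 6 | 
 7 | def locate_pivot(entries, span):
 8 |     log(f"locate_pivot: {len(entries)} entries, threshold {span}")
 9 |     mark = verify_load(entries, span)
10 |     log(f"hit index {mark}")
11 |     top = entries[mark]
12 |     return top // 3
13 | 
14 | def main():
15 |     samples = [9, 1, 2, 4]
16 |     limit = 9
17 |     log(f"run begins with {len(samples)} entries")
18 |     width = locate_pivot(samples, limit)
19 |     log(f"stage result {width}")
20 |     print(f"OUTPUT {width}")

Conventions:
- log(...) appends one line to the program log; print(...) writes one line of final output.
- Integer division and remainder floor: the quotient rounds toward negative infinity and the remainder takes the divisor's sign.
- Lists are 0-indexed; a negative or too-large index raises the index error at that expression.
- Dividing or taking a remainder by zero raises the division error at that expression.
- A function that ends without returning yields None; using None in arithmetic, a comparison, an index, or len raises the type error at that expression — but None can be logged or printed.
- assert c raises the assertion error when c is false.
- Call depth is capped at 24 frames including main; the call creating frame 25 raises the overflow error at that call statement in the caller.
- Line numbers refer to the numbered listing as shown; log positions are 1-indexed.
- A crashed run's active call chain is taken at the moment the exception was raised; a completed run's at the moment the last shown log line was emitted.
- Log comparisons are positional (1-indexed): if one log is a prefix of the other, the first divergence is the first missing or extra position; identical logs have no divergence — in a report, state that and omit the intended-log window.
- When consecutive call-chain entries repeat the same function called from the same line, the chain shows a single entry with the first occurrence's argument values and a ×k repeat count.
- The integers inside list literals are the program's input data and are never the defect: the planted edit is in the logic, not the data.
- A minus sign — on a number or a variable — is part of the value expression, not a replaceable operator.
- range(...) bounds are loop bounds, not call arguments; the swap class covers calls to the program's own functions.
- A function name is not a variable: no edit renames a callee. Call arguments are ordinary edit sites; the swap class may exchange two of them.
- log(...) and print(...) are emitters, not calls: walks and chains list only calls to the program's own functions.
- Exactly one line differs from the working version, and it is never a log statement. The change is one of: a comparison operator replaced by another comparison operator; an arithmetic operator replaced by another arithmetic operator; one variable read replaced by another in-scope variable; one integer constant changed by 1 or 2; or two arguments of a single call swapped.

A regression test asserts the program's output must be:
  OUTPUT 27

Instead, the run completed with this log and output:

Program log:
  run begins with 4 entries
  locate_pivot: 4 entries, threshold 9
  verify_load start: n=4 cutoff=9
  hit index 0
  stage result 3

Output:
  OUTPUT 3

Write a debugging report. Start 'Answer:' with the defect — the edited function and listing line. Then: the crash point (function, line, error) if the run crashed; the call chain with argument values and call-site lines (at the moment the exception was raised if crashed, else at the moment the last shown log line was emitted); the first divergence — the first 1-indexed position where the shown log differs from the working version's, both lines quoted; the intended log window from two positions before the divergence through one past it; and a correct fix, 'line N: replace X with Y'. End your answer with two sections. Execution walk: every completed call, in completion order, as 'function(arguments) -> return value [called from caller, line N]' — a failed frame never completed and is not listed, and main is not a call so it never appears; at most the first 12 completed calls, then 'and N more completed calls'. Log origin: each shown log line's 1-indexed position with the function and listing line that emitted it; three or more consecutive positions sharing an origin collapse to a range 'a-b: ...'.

Answer: the defect is in locate_pivot at line 12.
Core observation: At log position 5 the runs split — shown 'stage result 3', but the working version logs 'stage result 27'.
Call chain: main.
First divergence: position 5; shown 'stage result 3' vs intended 'stage result 27'.
Intended log window:
  3: verify_load start: n=4 cutoff=9
  4: hit index 0
  5: stage result 27
Execution walk:
  verify_load([9, 1, 2, 4], 9) -> 0  [called from locate_pivot, line 9]
  locate_pivot([9, 1, 2, 4], 9) -> 3  [called from main, line 18]
Log origin:
  1: from main, line 17
  2: from locate_pivot, line 8
  3: from verify_load, line 2
  4: from locate_pivot, line 10
  5: from main, line 19
A correct fix: line 12: replace `//` with `*`.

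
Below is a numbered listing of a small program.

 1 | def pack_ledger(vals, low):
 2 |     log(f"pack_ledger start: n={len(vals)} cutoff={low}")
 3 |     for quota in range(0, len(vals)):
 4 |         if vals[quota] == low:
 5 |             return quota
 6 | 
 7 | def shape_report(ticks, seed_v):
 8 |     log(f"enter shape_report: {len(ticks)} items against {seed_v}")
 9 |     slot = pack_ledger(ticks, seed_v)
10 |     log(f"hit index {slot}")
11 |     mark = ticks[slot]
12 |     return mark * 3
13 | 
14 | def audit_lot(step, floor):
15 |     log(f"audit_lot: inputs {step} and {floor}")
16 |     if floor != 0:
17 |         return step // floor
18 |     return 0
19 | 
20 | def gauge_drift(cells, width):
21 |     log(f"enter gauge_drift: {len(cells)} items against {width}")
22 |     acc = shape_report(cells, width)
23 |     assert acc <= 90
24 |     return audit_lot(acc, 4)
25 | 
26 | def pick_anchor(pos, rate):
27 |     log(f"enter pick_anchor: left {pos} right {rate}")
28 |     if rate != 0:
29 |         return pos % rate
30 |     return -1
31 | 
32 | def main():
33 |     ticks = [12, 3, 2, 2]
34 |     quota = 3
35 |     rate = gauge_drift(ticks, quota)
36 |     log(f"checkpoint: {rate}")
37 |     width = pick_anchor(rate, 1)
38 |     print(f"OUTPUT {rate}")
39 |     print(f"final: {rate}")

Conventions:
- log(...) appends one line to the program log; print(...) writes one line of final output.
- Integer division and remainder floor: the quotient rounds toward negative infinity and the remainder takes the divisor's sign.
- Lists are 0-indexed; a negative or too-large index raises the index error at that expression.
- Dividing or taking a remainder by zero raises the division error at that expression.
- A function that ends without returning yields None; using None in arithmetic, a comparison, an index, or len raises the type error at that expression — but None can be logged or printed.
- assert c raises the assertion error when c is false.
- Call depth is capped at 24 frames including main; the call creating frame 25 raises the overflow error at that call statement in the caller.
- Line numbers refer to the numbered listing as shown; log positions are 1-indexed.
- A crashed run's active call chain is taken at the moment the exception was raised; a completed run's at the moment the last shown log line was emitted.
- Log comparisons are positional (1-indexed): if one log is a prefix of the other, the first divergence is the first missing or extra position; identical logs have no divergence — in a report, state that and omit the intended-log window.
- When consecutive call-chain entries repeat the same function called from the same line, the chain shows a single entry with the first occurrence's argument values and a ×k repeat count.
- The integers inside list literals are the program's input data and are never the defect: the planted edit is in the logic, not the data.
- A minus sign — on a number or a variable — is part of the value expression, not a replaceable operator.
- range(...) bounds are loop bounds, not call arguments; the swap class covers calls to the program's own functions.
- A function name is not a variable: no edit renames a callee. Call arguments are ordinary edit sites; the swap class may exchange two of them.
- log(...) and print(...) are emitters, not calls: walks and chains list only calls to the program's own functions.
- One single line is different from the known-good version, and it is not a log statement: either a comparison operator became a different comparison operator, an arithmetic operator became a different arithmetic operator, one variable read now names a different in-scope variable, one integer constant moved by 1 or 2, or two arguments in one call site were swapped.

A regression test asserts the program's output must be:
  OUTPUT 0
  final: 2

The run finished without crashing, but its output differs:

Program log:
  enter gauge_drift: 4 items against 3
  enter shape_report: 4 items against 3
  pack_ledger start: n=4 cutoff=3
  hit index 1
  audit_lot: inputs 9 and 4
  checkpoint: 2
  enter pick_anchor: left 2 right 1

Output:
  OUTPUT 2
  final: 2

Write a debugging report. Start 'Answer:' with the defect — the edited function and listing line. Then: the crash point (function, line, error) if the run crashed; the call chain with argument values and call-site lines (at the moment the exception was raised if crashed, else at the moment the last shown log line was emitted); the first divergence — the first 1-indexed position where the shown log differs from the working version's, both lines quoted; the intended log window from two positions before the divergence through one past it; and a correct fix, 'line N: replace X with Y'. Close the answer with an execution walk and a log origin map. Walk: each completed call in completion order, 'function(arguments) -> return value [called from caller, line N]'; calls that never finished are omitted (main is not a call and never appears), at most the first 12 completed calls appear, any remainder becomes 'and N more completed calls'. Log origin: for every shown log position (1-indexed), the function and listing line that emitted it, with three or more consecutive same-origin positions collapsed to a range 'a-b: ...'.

Answer: the defect is in main at line 38.
Key fact: The logs agree in full; only the final output differs.
Call chain: main -> pick_anchor(2, 1) (called at line 37).
First divergence: none; the two logs match at every position.
Execution walk:
  pack_ledger([12, 3, 2, 2], 3) -> 1  [called from shape_report, line 9]
  shape_report([12, 3, 2, 2], 3) -> 9  [called from gauge_drift, line 22]
  audit_lot(9, 4) -> 2  [called from gauge_drift, line 24]
  gauge_drift([12, 3, 2, 2], 3) -> 2  [called from main, line 35]
  pick_anchor(2, 1) -> 0  [called from main, line 37]
Log origin:
  1: emitted by gauge_drift (line 21)
  2: emitted by shape_report (line 8)
  3: emitted by pack_ledger (line 2)
  4: emitted by shape_report (line 10)
  5: emitted by audit_lot (line 15)
  6: emitted by main (line 36)
  7: emitted by pick_anchor (line 27)
A correct fix: line 38: replace `rate` with `width`.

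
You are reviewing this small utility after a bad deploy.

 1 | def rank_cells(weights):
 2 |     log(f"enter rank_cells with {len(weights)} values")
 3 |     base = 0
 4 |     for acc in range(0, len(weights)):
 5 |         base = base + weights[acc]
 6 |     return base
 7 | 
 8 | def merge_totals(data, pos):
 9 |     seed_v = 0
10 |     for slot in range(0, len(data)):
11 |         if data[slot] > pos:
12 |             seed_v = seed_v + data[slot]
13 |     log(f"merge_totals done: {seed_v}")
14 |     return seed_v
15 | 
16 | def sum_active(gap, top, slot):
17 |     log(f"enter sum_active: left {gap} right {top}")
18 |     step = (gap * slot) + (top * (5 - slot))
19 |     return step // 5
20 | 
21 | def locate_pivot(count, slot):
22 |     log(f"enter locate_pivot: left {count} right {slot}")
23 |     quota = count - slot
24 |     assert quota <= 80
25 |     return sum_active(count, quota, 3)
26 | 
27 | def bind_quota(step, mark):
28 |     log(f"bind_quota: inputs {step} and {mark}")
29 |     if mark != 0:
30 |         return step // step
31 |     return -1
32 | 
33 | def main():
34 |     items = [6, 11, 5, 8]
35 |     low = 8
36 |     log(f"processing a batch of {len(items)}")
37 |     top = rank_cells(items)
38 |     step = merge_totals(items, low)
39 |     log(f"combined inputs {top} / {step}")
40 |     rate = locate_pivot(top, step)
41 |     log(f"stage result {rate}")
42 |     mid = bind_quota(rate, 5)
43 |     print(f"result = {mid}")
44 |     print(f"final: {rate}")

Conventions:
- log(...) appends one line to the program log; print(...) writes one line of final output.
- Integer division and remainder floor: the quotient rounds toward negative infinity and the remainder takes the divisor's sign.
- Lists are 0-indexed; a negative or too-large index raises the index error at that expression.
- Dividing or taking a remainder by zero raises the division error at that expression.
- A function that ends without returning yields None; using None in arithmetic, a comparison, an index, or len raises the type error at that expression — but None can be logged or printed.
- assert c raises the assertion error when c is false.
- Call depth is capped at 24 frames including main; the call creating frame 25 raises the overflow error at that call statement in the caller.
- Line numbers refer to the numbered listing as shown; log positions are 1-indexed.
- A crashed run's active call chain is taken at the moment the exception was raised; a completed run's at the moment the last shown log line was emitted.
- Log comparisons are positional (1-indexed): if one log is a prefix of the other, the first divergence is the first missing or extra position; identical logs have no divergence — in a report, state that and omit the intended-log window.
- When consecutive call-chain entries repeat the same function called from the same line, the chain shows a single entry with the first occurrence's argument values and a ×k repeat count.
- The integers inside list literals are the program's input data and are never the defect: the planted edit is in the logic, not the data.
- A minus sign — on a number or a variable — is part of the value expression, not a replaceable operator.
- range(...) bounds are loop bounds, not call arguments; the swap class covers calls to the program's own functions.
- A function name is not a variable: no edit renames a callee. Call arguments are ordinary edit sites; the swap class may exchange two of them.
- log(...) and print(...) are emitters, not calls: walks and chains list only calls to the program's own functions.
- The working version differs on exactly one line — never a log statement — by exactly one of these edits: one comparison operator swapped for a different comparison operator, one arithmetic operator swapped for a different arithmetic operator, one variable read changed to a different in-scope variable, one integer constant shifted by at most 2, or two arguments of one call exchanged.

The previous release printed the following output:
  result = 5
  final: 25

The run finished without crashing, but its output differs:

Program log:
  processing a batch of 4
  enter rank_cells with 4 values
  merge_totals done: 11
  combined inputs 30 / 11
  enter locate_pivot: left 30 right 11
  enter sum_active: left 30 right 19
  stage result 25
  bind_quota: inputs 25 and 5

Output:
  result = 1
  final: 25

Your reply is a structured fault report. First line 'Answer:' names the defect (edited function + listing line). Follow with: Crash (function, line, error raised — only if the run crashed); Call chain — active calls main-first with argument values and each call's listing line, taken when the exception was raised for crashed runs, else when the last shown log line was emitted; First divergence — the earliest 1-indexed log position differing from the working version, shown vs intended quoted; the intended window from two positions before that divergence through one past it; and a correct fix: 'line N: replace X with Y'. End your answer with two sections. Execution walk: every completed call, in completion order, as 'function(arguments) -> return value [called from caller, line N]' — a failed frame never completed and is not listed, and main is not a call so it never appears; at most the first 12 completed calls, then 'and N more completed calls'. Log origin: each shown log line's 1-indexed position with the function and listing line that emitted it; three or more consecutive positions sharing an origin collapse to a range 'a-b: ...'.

Answer: the defect is in bind_quota at line 30.
The tell: No log line changed; the fault shows up purely in the output.
Call chain: main -> bind_quota(25, 5) (called at line 42).
First divergence: none — the logs agree in full.
Execution walk:
  rank_cells([6, 11, 5, 8]) -> 30  [called from main, line 37]
  merge_totals([6, 11, 5, 8], 8) -> 11  [called from main, line 38]
  sum_active(30, 19, 3) -> 25  [called from locate_pivot, line 25]
  locate_pivot(30, 11) -> 25  [called from main, line 40]
  bind_quota(25, 5) -> 1  [called from main, line 42]
Log line origins:
  1 — main, line 36
  2 — rank_cells, line 2
  3 — merge_totals, line 13
  4 — main, line 39
  5 — locate_pivot, line 22
  6 — sum_active, line 17
  7 — main, line 41
  8 — bind_quota, line 28
A correct fix: line 30: replace `step // step` with `step // mark`.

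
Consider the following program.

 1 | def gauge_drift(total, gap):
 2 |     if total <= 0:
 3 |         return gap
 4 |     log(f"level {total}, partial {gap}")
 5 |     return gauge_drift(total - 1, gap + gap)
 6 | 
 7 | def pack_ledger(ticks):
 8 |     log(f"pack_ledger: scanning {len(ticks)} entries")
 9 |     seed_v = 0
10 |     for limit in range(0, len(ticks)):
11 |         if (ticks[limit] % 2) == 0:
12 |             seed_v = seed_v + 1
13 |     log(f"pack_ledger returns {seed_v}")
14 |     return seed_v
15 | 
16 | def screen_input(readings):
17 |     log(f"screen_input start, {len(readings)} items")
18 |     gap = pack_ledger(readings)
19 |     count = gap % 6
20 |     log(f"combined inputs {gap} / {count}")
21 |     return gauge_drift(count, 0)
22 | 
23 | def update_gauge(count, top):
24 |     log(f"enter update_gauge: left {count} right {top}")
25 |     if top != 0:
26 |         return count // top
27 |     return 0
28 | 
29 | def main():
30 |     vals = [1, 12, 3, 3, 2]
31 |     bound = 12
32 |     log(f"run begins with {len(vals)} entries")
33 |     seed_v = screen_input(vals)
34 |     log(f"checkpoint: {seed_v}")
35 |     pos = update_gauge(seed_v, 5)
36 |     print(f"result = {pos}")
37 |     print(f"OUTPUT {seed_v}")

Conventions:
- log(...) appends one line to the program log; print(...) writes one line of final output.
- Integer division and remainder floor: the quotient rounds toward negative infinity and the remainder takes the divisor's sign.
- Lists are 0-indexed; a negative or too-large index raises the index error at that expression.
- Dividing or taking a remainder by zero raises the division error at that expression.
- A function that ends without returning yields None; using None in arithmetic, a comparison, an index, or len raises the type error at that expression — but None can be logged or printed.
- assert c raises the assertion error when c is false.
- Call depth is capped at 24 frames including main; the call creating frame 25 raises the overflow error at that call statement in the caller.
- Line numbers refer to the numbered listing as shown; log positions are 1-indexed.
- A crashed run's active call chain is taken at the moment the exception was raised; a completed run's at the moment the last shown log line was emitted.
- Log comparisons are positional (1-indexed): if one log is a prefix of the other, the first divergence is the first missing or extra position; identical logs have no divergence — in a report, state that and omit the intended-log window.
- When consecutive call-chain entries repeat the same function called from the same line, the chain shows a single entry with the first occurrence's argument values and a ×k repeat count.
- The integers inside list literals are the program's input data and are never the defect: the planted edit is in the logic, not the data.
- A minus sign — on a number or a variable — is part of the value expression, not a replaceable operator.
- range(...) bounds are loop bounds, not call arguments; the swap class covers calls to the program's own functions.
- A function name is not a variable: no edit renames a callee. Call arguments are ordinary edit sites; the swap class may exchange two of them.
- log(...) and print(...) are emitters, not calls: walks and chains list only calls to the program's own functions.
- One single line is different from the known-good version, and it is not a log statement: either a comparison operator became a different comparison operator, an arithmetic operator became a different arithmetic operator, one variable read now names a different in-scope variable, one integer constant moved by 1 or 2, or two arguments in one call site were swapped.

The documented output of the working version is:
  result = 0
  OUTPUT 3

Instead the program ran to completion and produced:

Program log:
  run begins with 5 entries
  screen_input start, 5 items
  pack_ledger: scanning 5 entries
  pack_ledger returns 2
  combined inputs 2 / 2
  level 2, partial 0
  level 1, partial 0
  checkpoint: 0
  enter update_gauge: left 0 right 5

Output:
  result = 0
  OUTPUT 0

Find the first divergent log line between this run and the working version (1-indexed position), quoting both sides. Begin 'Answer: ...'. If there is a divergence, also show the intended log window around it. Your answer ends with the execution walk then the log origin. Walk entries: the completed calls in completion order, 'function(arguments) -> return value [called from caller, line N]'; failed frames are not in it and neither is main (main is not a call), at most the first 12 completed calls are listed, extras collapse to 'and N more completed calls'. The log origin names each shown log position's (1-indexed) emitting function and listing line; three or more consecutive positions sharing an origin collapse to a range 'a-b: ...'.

Answer: at position 7 the run shows 'level 1, partial 0' where the working version logs 'level 1, partial 2'.
Intended log window:
  5: combined inputs 2 / 2
  6: level 2, partial 0
  7: level 1, partial 2
  8: checkpoint: 3
Execution walk:
  pack_ledger([1, 12, 3, 3, 2]) -> 2  [called from screen_input, line 18]
  gauge_drift(0, 0) -> 0  [called from gauge_drift, line 5]
  gauge_drift(1, 0) -> 0  [called from gauge_drift, line 5]
  gauge_drift(2, 0) -> 0  [called from screen_input, line 21]
  screen_input([1, 12, 3, 3, 2]) -> 0  [called from main, line 33]
  update_gauge(0, 5) -> 0  [called from main, line 35]
Log line origins:
  1 — main, line 32
  2 — screen_input, line 17
  3 — pack_ledger, line 8
  4 — pack_ledger, line 13
  5 — screen_input, line 20
  6 — gauge_drift, line 4
  7 — gauge_drift, line 4
  8 — main, line 34
  9 — update_gauge, line 24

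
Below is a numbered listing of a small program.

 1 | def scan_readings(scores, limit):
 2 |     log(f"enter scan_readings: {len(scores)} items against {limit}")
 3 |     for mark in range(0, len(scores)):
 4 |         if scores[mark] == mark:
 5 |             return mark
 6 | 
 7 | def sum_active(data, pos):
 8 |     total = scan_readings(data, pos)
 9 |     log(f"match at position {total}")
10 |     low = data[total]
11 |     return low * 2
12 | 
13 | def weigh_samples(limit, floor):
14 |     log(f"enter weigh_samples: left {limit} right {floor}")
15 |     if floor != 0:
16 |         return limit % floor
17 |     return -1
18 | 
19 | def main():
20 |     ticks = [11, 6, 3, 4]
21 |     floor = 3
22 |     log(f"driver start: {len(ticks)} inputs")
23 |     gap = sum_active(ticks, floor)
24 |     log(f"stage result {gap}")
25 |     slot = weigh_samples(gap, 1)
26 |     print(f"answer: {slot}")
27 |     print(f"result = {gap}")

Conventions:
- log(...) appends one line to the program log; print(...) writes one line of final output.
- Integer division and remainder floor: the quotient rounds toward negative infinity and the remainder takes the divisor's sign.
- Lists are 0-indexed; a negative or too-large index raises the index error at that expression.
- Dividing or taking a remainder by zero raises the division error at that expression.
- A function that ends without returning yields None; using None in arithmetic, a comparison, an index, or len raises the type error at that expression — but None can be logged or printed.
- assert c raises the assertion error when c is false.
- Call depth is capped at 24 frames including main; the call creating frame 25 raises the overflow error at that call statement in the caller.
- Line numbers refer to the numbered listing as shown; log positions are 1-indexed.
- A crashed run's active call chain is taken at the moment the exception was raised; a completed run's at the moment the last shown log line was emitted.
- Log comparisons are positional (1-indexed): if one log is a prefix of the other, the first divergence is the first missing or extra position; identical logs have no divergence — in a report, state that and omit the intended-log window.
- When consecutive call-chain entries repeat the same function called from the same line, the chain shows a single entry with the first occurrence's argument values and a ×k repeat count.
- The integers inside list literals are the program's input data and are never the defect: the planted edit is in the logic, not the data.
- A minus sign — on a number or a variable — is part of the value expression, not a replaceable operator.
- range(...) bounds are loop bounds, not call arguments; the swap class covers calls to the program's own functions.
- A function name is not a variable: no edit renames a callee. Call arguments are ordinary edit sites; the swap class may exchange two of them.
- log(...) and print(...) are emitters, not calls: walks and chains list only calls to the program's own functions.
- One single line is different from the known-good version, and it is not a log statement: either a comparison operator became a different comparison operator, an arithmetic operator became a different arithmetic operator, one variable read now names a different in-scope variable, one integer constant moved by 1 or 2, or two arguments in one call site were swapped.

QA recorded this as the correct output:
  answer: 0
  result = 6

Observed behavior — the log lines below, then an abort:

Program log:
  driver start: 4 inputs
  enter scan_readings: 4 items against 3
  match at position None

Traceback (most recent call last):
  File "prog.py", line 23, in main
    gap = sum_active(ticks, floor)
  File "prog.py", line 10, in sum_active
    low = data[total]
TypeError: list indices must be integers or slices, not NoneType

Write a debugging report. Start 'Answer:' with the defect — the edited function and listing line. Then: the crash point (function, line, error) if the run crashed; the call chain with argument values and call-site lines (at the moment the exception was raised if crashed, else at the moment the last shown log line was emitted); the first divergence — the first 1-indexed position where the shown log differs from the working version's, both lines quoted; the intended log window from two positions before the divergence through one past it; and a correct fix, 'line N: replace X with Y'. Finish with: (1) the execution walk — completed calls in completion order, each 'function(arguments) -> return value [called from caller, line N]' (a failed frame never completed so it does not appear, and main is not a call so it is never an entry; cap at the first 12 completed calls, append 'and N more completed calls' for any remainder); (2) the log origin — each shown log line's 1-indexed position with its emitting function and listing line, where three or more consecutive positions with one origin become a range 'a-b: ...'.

Answer: the defect is in scan_readings at line 4.
Key observation: The log first diverges at position 3: the faulty run prints 'match at position None' where the working version prints 'match at position 2'.
Crash: sum_active, line 10, TypeError.
Call chain: main -> sum_active([11, 6, 3, 4], 3) (called at line 23).
First divergence: position 3; shown 'match at position None' vs intended 'match at position 2'.
Intended log window:
  1: driver start: 4 inputs
  2: enter scan_readings: 4 items against 3
  3: match at position 2
  4: stage result 6
Execution walk:
  scan_readings([11, 6, 3, 4], 3) -> None  [called from sum_active, line 8]
Log origin:
  1: from main, line 22
  2: from scan_readings, line 2
  3: from sum_active, line 9
A correct fix: line 4: replace `scores[mark] == mark` with `scores[mark] == limit`.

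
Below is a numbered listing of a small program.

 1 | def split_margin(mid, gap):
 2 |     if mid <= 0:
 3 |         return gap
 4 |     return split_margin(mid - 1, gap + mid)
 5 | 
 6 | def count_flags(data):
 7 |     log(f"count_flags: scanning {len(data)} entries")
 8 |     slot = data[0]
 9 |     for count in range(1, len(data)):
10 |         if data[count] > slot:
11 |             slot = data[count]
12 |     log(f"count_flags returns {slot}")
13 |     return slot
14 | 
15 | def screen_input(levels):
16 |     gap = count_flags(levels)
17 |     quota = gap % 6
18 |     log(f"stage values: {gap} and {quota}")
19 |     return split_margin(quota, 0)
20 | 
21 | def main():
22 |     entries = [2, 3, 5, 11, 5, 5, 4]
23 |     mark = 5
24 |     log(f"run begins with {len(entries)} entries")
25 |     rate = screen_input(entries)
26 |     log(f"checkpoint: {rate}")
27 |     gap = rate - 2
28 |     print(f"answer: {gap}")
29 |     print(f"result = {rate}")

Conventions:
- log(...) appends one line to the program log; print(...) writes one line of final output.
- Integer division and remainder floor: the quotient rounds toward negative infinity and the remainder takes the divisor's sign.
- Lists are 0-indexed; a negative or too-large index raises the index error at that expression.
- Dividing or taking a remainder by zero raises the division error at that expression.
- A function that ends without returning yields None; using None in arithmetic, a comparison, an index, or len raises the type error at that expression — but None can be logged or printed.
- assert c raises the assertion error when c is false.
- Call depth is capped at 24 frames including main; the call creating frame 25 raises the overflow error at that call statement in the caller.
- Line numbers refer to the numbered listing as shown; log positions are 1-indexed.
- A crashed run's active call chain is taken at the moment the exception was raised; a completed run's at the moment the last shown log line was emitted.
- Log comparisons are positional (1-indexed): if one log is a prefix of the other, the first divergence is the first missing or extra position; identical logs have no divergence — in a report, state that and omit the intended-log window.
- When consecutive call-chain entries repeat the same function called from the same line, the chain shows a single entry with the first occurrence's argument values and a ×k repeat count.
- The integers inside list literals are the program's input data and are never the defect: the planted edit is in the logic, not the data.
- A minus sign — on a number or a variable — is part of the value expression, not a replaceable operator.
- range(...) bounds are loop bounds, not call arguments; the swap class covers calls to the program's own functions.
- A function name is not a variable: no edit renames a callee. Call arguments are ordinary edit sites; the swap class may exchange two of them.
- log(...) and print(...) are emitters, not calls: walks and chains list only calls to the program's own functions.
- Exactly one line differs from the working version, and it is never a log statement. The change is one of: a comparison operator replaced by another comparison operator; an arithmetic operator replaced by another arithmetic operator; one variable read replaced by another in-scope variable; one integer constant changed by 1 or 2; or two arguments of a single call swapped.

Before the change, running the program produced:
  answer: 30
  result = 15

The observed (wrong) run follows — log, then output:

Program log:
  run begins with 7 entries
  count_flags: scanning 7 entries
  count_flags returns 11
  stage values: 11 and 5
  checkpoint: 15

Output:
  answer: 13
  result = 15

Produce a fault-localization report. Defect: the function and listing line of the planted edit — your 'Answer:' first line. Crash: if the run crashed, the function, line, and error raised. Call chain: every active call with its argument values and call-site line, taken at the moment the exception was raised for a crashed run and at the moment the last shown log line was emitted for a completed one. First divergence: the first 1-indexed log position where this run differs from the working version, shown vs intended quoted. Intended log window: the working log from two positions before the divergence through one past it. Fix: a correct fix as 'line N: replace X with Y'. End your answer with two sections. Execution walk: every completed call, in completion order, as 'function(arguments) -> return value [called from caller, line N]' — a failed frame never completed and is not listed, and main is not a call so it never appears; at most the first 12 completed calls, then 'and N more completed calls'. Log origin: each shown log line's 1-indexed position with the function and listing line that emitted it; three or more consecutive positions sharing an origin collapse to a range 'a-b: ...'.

Answer: the defect is in main at line 27.
Key fact: The logs agree in full; only the final output differs.
Call chain: main.
First divergence: none — the logs agree in full.
Execution walk:
  count_flags([2, 3, 5, 11, 5, 5, 4]) -> 11  [called from screen_input, line 16]
  split_margin(0, 15) -> 15  [called from split_margin, line 4]
  split_margin(1, 14) -> 15  [called from split_margin, line 4]
  split_margin(2, 12) -> 15  [called from split_margin, line 4]
  split_margin(3, 9) -> 15  [called from split_margin, line 4]
  split_margin(4, 5) -> 15  [called from split_margin, line 4]
  split_margin(5, 0) -> 15  [called from screen_input, line 19]
  screen_input([2, 3, 5, 11, 5, 5, 4]) -> 15  [called from main, line 25]
Log origin:
  1: from main, line 24
  2: from count_flags, line 7
  3: from count_flags, line 12
  4: from screen_input, line 18
  5: from main, line 26
A correct fix: line 27: replace `-` with `*`.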